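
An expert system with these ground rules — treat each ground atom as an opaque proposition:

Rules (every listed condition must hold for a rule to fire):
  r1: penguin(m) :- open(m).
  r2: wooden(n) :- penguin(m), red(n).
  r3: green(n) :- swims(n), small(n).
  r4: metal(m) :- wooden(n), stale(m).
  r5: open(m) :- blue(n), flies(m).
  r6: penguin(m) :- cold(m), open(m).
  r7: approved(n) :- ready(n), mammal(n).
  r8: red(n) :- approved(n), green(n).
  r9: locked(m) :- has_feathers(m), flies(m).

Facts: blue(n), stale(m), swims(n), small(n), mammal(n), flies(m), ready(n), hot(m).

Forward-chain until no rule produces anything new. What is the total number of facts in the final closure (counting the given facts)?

Round 1 — r3, r5, r7, derive green(n), open(m), approved(n).
Round 2 — r1, r8, derive penguin(m), red(n).
Round 3 — r2, derive wooden(n).
Round 4 — r4, derive metal(m).
Closure: {approved(n), blue(n), flies(m), green(n), hot(m), mammal(n), metal(m), open(m), penguin(m), ready(n), red(n), small(n), stale(m), swims(n), wooden(n)} — 15 facts.

15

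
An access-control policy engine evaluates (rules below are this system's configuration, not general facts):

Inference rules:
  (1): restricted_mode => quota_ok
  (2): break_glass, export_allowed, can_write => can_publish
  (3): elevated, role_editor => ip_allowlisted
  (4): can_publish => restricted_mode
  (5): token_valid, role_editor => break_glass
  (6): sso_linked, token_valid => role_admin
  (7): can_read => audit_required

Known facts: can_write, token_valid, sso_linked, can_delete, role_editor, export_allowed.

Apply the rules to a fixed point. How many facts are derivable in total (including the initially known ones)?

Round 1 fires (5), (6), giving break_glass, role_admin.
Round 2 fires (2), giving can_publish.
Round 3 fires (4), giving restricted_mode.
Round 4 fires (1), giving quota_ok.
Closure: {break_glass, can_delete, can_publish, can_write, export_allowed, quota_ok, restricted_mode, role_admin, role_editor, sso_linked, token_valid} — 11 facts.

11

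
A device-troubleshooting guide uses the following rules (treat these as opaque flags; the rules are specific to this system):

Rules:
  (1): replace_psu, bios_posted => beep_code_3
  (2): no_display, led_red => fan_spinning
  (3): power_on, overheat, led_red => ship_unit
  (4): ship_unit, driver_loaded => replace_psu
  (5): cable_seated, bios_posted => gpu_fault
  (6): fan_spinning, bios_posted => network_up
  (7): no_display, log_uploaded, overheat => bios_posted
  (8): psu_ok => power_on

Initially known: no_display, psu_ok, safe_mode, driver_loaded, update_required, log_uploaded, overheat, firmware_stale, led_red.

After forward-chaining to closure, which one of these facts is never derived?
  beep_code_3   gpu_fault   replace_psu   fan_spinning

Round 1 — (2), (7), (8), derive fan_spinning, bios_posted, power_on.
Round 2 — (3), (6), derive ship_unit, network_up.
Round 3 — (4), derive replace_psu.
Round 4 — (1), derive beep_code_3.
Derived: replace_psu (round 3), fan_spinning (round 1), beep_code_3 (round 4). gpu_fault never appears in any round.

gpu_fault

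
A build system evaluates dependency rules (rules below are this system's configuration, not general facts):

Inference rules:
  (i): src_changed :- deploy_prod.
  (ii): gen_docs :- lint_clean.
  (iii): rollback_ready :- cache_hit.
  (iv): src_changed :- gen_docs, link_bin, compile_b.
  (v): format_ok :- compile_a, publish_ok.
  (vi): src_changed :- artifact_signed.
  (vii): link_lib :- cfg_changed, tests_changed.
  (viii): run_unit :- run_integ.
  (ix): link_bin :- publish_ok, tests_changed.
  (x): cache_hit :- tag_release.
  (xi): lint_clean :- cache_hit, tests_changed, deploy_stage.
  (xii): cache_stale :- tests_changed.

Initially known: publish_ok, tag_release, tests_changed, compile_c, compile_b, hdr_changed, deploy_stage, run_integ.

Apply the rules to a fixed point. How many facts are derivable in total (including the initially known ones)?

Round 1 — (viii), (ix), (x), (xii), derive run_unit, link_bin, cache_hit, cache_stale.
Round 2 — (iii), (xi), derive rollback_ready, lint_clean.
Round 3 — (ii), derive gen_docs.
Round 4 — (iv), derive src_changed.
Closure: {cache_hit, cache_stale, compile_b, compile_c, deploy_stage, gen_docs, hdr_changed, link_bin, lint_clean, publish_ok, rollback_ready, run_integ, run_unit, src_changed, tag_release, tests_changed} — 16 facts.

16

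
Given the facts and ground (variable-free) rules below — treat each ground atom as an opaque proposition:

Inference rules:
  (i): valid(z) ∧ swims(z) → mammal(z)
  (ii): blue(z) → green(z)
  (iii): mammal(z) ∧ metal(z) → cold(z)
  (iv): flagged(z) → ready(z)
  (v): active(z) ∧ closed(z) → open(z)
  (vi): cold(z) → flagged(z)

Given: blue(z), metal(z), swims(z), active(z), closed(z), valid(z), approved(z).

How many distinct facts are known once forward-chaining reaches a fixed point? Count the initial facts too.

[1] (i) [valid(z) ∧ swims(z) → mammal(z)]; (ii) [blue(z) → green(z)]; (v) [active(z) ∧ closed(z) → open(z)]. ⇒ new: mammal(z), green(z), open(z).
[2] (iii) [mammal(z) ∧ metal(z) → cold(z)]. ⇒ new: cold(z).
[3] (vi) [cold(z) → flagged(z)]. ⇒ new: flagged(z).
[4] (iv) [flagged(z) → ready(z)]. ⇒ new: ready(z).
Closure: {active(z), approved(z), blue(z), closed(z), cold(z), flagged(z), green(z), mammal(z), metal(z), open(z), ready(z), swims(z), valid(z)} — 13 facts.

13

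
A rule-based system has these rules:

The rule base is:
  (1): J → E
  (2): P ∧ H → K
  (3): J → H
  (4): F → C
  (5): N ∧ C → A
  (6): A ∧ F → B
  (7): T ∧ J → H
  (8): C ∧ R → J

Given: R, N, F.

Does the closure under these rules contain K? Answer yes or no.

no

Round 1: (4) [F → C]. New: C.
Round 2: (5) [N ∧ C → A]; (8) [C ∧ R → J]. New: A, J.
Round 3: (1) [J → E]; (3) [J → H]; (6) [A ∧ F → B]. New: E, H, B.
Fixed point reached. K is concluded only by (2); (2) needs P (never derived).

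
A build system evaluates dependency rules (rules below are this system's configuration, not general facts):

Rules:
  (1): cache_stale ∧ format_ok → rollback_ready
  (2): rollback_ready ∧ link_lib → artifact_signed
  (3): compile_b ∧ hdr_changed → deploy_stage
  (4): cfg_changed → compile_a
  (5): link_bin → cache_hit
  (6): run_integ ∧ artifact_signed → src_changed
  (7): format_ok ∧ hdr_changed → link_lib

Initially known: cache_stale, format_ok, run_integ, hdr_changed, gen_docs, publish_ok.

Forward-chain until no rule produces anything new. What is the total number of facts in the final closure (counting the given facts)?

Round 1 — (1), (7), derive rollback_ready, link_lib.
Round 2 — (2), derive artifact_signed.
Round 3 — (6), derive src_changed.
Closure: {artifact_signed, cache_stale, format_ok, gen_docs, hdr_changed, link_lib, publish_ok, rollback_ready, run_integ, src_changed} — 10 facts.

10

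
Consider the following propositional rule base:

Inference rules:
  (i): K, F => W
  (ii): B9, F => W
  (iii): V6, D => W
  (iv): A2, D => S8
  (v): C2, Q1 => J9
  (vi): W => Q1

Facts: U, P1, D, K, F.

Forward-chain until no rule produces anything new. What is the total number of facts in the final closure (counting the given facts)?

7

Round 1 fires (i), giving W.
Round 2 fires (vi), giving Q1.
Closure: {D, F, K, P1, Q1, U, W} — 7 facts.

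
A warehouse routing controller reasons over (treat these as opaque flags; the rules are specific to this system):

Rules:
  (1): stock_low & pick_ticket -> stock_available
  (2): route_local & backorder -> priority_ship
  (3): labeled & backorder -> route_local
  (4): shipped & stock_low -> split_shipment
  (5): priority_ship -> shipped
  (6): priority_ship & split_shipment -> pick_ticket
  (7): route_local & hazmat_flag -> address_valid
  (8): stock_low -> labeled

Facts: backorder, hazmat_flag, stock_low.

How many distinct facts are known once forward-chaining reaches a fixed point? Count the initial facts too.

[1] (8) [stock_low -> labeled]. ⇒ new: labeled.
[2] (3) [labeled & backorder -> route_local]. ⇒ new: route_local.
[3] (2) [route_local & backorder -> priority_ship]; (7) [route_local & hazmat_flag -> address_valid]. ⇒ new: priority_ship, address_valid.
[4] (5) [priority_ship -> shipped]. ⇒ new: shipped.
[5] (4) [shipped & stock_low -> split_shipment]. ⇒ new: split_shipment.
[6] (6) [priority_ship & split_shipment -> pick_ticket]. ⇒ new: pick_ticket.
[7] (1) [stock_low & pick_ticket -> stock_available]. ⇒ new: stock_available.
Closure: {address_valid, backorder, hazmat_flag, labeled, pick_ticket, priority_ship, route_local, shipped, split_shipment, stock_available, stock_low} — 11 facts.

11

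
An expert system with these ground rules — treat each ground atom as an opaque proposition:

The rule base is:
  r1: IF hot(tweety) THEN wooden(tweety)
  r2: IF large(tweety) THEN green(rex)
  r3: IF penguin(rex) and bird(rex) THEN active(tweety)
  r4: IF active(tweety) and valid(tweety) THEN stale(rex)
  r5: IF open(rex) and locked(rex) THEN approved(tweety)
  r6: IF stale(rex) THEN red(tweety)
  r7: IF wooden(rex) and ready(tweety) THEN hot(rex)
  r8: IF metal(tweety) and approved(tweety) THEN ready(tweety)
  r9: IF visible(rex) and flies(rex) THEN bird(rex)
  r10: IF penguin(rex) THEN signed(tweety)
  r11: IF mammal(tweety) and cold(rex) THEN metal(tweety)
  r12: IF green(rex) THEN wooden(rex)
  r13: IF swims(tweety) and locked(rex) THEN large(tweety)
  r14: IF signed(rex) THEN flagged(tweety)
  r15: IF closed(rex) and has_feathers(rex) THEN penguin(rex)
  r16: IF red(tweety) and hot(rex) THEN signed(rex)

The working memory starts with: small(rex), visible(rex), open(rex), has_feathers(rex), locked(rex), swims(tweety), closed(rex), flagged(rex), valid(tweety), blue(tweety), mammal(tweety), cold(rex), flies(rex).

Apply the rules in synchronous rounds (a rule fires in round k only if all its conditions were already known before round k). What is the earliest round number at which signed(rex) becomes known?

5

Round 1: r5 [IF open(rex) and locked(rex) THEN approved(tweety)]; r9 [IF visible(rex) and flies(rex) THEN bird(rex)]; r11 [IF mammal(tweety) and cold(rex) THEN metal(tweety)]; r13 [IF swims(tweety) and locked(rex) THEN large(tweety)]; r15 [IF closed(rex) and has_feathers(rex) THEN penguin(rex)]. New: approved(tweety), bird(rex), metal(tweety), large(tweety), penguin(rex).
Round 2: r2 [IF large(tweety) THEN green(rex)]; r3 [IF penguin(rex) and bird(rex) THEN active(tweety)]; r8 [IF metal(tweety) and approved(tweety) THEN ready(tweety)]; r10 [IF penguin(rex) THEN signed(tweety)]. New: green(rex), active(tweety), ready(tweety), signed(tweety).
Round 3: r4 [IF active(tweety) and valid(tweety) THEN stale(rex)]; r12 [IF green(rex) THEN wooden(rex)]. New: stale(rex), wooden(rex).
Round 4: r6 [IF stale(rex) THEN red(tweety)]; r7 [IF wooden(rex) and ready(tweety) THEN hot(rex)]. New: red(tweety), hot(rex).
Round 5: r16 [IF red(tweety) and hot(rex) THEN signed(rex)]. New: signed(rex).
signed(rex) first appears in round 5.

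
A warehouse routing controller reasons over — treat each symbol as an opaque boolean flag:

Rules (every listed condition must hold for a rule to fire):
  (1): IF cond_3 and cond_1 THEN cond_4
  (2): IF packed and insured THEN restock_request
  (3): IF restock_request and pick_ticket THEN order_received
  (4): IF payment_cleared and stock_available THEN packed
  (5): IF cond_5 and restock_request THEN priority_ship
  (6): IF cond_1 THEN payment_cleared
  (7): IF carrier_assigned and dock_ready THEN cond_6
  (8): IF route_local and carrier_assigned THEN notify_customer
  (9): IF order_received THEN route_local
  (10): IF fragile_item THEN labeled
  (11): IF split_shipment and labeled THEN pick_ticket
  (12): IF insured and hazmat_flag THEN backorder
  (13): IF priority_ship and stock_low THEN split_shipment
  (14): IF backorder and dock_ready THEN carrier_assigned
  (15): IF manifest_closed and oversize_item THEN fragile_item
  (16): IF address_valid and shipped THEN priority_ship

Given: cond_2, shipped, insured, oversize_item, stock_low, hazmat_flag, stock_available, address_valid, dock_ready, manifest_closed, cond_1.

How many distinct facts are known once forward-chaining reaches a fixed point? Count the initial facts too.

Round 1 fires (6), (12), (15), (16), giving payment_cleared, backorder, fragile_item, priority_ship.
Round 2 fires (4), (10), (13), (14), giving packed, labeled, split_shipment, carrier_assigned.
Round 3 fires (2), (7), (11), giving restock_request, cond_6, pick_ticket.
Round 4 fires (3), giving order_received.
Round 5 fires (9), giving route_local.
Round 6 fires (8), giving notify_customer.
Closure: {address_valid, backorder, carrier_assigned, cond_1, cond_2, cond_6, dock_ready, fragile_item, hazmat_flag, insured, labeled, manifest_closed, notify_customer, order_received, oversize_item, packed, payment_cleared, pick_ticket, priority_ship, restock_request, route_local, shipped, split_shipment, stock_available, stock_low} — 25 facts.

25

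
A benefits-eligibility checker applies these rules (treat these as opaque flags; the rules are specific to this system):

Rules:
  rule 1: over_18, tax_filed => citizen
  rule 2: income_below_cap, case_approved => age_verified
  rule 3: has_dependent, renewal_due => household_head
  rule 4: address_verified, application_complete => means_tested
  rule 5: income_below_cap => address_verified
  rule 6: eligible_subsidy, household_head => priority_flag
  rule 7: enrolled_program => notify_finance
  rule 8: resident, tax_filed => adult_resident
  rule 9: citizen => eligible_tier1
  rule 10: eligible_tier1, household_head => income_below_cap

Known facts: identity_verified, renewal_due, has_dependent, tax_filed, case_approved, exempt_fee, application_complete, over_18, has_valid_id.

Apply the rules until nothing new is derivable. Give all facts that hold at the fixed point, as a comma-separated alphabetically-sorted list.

Round 1 — rule 1, rule 3, derive citizen, household_head.
Round 2 — rule 9, derive eligible_tier1.
Round 3 — rule 10, derive income_below_cap.
Round 4 — rule 2, rule 5, derive age_verified, address_verified.
Round 5 — rule 4, derive means_tested.

address_verified, age_verified, application_complete, case_approved, citizen, eligible_tier1, exempt_fee, has_dependent, has_valid_id, household_head, identity_verified, income_below_cap, means_tested, over_18, renewal_due, tax_filed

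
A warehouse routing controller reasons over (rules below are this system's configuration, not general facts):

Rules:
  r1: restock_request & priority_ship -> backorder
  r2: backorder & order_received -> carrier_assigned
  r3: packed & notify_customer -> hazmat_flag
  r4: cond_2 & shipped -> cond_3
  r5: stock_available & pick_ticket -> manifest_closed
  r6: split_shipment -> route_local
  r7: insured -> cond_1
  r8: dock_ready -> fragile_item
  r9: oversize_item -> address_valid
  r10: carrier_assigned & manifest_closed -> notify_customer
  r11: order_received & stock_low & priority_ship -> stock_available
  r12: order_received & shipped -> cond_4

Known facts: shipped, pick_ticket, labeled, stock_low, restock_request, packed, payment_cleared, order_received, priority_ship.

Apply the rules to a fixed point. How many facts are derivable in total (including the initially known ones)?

Round 1 fires r1, r11, r12, giving backorder, stock_available, cond_4.
Round 2 fires r2, r5, giving carrier_assigned, manifest_closed.
Round 3 fires r10, giving notify_customer.
Round 4 fires r3, giving hazmat_flag.
Closure: {backorder, carrier_assigned, cond_4, hazmat_flag, labeled, manifest_closed, notify_customer, order_received, packed, payment_cleared, pick_ticket, priority_ship, restock_request, shipped, stock_available, stock_low} — 16 facts.

16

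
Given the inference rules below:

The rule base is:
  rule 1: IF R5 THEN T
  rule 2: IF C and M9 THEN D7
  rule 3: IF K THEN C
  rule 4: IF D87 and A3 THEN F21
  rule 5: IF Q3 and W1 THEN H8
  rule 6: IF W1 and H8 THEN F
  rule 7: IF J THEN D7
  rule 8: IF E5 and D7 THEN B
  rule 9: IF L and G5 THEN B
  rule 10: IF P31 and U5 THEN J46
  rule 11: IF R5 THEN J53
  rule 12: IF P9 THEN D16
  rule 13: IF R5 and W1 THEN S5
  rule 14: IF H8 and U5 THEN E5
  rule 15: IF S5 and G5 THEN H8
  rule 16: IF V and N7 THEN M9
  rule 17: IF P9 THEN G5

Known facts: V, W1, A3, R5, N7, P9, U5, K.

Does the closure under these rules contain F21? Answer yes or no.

no

Round 1 — rule 1, rule 3, rule 11, rule 12, rule 13, rule 16, rule 17, derive T, C, J53, D16, S5, M9, G5.
Round 2 — rule 2, rule 15, derive D7, H8.
Round 3 — rule 6, rule 14, derive F, E5.
Round 4 — rule 8, derive B.
Fixed point reached. F21 is concluded only by rule 4; rule 4 needs D87 (never derived).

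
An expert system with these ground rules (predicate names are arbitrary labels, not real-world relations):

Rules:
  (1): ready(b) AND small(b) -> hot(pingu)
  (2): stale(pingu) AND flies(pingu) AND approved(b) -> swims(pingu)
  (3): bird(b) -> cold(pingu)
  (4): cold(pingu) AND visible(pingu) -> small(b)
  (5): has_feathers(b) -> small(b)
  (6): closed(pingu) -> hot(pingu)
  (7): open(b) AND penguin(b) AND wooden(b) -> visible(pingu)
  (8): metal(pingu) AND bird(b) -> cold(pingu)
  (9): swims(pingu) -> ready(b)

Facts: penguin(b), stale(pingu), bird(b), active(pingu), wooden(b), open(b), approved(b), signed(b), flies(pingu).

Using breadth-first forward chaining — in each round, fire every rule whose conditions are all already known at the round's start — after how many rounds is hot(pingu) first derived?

Round 1 fires (2), (3), (7), giving swims(pingu), cold(pingu), visible(pingu).
Round 2 fires (4), (9), giving small(b), ready(b).
Round 3 fires (1), giving hot(pingu).
hot(pingu) first appears in round 3.

3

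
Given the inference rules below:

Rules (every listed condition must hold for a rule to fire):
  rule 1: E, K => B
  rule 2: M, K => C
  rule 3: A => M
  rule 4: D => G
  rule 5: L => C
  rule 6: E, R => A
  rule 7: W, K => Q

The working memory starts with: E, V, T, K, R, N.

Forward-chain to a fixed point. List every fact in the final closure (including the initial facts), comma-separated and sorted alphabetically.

A, B, C, E, K, M, N, R, T, V

Round 1 — rule 1, rule 6, derive B, A.
Round 2 — rule 3, derive M.
Round 3 — rule 2, derive C.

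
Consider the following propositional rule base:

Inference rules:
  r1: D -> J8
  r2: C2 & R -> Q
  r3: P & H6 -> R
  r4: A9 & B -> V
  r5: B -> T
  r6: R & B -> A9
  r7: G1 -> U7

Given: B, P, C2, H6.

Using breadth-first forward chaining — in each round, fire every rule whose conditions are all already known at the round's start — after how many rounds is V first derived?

3

Round 1: r3 [P & H6 -> R]; r5 [B -> T]. Adds R, T.
Round 2: r2 [C2 & R -> Q]; r6 [R & B -> A9]. Adds Q, A9.
Round 3: r4 [A9 & B -> V]. Adds V.
V first appears in round 3.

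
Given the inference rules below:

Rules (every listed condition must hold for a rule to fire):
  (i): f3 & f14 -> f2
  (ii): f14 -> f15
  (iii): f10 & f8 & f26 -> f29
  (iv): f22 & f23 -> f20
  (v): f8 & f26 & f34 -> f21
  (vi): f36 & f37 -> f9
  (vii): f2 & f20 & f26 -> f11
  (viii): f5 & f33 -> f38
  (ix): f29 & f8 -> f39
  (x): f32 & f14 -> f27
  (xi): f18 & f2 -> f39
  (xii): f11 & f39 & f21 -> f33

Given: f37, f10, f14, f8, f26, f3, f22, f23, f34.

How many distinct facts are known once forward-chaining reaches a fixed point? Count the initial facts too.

17

Round 1 fires (i), (ii), (iii), (iv), (v), giving f2, f15, f29, f20, f21.
Round 2 fires (vii), (ix), giving f11, f39.
Round 3 fires (xii), giving f33.
Closure: {f10, f11, f14, f15, f2, f20, f21, f22, f23, f26, f29, f3, f33, f34, f37, f39, f8} — 17 facts.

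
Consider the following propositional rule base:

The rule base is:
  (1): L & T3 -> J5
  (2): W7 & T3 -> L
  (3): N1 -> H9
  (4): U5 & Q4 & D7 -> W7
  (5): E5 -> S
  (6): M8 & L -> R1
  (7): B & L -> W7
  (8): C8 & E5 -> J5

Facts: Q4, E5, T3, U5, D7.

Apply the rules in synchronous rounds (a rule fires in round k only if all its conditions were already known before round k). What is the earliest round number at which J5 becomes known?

3

[1] (4) [U5 & Q4 & D7 -> W7]; (5) [E5 -> S]. ⇒ new: W7, S.
[2] (2) [W7 & T3 -> L]. ⇒ new: L.
[3] (1) [L & T3 -> J5]. ⇒ new: J5.
J5 first appears in round 3.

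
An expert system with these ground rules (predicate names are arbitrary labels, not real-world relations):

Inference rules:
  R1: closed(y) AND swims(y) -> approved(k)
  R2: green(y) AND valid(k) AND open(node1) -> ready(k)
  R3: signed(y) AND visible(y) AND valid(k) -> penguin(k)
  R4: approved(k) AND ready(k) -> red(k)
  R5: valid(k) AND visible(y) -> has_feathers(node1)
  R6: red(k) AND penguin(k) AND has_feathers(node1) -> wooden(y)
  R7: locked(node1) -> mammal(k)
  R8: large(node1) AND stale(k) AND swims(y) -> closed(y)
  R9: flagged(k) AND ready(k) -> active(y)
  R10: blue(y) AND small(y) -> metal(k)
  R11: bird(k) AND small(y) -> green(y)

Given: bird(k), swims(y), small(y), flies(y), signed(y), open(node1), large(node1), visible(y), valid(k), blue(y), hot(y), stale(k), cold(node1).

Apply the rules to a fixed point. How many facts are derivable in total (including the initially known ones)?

22

Round 1 fires R3, R5, R8, R10, R11, giving penguin(k), has_feathers(node1), closed(y), metal(k), green(y).
Round 2 fires R1, R2, giving approved(k), ready(k).
Round 3 fires R4, giving red(k).
Round 4 fires R6, giving wooden(y).
Closure: {approved(k), bird(k), blue(y), closed(y), cold(node1), flies(y), green(y), has_feathers(node1), hot(y), large(node1), metal(k), open(node1), penguin(k), ready(k), red(k), signed(y), small(y), stale(k), swims(y), valid(k), visible(y), wooden(y)} — 22 facts.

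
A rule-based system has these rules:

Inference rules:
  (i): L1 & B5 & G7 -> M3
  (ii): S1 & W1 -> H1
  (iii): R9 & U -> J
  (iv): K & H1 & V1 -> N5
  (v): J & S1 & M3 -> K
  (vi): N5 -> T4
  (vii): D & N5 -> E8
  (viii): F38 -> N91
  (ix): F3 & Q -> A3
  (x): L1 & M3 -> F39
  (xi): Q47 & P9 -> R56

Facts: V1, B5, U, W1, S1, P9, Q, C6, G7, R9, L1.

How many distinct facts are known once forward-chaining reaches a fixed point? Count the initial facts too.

Round 1: (i) [L1 & B5 & G7 -> M3]; (ii) [S1 & W1 -> H1]; (iii) [R9 & U -> J]. New: M3, H1, J.
Round 2: (v) [J & S1 & M3 -> K]; (x) [L1 & M3 -> F39]. New: K, F39.
Round 3: (iv) [K & H1 & V1 -> N5]. New: N5.
Round 4: (vi) [N5 -> T4]. New: T4.
Closure: {B5, C6, F39, G7, H1, J, K, L1, M3, N5, P9, Q, R9, S1, T4, U, V1, W1} — 18 facts.

18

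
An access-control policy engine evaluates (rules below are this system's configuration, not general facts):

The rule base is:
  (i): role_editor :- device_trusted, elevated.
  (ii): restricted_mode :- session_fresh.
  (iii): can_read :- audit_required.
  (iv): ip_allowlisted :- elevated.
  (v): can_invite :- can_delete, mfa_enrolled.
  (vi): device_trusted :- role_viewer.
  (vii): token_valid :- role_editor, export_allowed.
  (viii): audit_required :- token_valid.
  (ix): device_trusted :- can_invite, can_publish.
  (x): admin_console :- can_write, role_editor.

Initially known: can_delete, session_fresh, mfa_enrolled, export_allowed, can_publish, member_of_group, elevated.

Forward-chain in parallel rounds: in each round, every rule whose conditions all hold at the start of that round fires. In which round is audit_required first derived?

Round 1: (ii) [restricted_mode :- session_fresh.]; (iv) [ip_allowlisted :- elevated.]; (v) [can_invite :- can_delete, mfa_enrolled.]. New: restricted_mode, ip_allowlisted, can_invite.
Round 2: (ix) [device_trusted :- can_invite, can_publish.]. New: device_trusted.
Round 3: (i) [role_editor :- device_trusted, elevated.]. New: role_editor.
Round 4: (vii) [token_valid :- role_editor, export_allowed.]. New: token_valid.
Round 5: (viii) [audit_required :- token_valid.]. New: audit_required.
audit_required first appears in round 5.

5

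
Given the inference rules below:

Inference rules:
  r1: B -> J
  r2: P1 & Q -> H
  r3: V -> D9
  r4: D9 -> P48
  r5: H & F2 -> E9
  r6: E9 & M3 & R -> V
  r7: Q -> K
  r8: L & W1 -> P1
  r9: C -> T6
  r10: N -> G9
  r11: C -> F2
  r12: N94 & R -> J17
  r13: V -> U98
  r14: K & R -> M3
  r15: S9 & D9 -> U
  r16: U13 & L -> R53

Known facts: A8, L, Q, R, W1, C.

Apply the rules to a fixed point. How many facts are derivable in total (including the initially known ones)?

Round 1: r7 [Q -> K]; r8 [L & W1 -> P1]; r9 [C -> T6]; r11 [C -> F2]. Adds K, P1, T6, F2.
Round 2: r2 [P1 & Q -> H]; r14 [K & R -> M3]. Adds H, M3.
Round 3: r5 [H & F2 -> E9]. Adds E9.
Round 4: r6 [E9 & M3 & R -> V]. Adds V.
Round 5: r3 [V -> D9]; r13 [V -> U98]. Adds D9, U98.
Round 6: r4 [D9 -> P48]. Adds P48.
Closure: {A8, C, D9, E9, F2, H, K, L, M3, P1, P48, Q, R, T6, U98, V, W1} — 17 facts.

17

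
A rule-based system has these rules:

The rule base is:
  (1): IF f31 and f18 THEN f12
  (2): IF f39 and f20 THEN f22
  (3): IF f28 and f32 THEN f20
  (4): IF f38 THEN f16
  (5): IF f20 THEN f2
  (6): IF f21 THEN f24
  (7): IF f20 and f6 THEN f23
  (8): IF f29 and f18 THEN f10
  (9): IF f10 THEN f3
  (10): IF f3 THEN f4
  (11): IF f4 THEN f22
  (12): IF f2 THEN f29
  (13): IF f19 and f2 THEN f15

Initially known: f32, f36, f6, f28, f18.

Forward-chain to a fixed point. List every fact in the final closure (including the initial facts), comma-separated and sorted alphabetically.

f10, f18, f2, f20, f22, f23, f28, f29, f3, f32, f36, f4, f6

[1] (3) [IF f28 and f32 THEN f20]. ⇒ new: f20.
[2] (5) [IF f20 THEN f2]; (7) [IF f20 and f6 THEN f23]. ⇒ new: f2, f23.
[3] (12) [IF f2 THEN f29]. ⇒ new: f29.
[4] (8) [IF f29 and f18 THEN f10]. ⇒ new: f10.
[5] (9) [IF f10 THEN f3]. ⇒ new: f3.
[6] (10) [IF f3 THEN f4]. ⇒ new: f4.
[7] (11) [IF f4 THEN f22]. ⇒ new: f22.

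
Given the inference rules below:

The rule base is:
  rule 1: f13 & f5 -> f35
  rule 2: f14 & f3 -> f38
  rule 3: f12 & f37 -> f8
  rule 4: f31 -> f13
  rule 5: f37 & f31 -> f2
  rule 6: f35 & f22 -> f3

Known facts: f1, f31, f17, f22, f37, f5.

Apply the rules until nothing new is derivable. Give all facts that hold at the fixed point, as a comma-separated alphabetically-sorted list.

f1, f13, f17, f2, f22, f3, f31, f35, f37, f5

Round 1 — rule 4, rule 5, derive f13, f2.
Round 2 — rule 1, derive f35.
Round 3 — rule 6, derive f3.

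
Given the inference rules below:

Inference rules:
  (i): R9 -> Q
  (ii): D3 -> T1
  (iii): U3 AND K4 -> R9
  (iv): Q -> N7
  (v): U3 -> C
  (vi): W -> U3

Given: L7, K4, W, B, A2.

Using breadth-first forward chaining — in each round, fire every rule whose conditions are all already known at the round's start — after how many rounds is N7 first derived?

Round 1: (vi) [W -> U3]. Adds U3.
Round 2: (iii) [U3 AND K4 -> R9]; (v) [U3 -> C]. Adds R9, C.
Round 3: (i) [R9 -> Q]. Adds Q.
Round 4: (iv) [Q -> N7]. Adds N7.
N7 first appears in round 4.

4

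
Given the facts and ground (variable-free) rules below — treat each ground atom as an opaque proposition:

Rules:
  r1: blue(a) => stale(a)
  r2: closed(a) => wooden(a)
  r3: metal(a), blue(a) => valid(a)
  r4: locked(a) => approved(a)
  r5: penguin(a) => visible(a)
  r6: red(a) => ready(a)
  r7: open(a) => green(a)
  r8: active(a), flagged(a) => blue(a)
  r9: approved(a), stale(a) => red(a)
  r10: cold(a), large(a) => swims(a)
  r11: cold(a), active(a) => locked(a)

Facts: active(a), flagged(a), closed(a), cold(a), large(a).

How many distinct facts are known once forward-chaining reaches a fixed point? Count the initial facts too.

Round 1 — r2, r8, r10, r11, derive wooden(a), blue(a), swims(a), locked(a).
Round 2 — r1, r4, derive stale(a), approved(a).
Round 3 — r9, derive red(a).
Round 4 — r6, derive ready(a).
Closure: {active(a), approved(a), blue(a), closed(a), cold(a), flagged(a), large(a), locked(a), ready(a), red(a), stale(a), swims(a), wooden(a)} — 13 facts.

13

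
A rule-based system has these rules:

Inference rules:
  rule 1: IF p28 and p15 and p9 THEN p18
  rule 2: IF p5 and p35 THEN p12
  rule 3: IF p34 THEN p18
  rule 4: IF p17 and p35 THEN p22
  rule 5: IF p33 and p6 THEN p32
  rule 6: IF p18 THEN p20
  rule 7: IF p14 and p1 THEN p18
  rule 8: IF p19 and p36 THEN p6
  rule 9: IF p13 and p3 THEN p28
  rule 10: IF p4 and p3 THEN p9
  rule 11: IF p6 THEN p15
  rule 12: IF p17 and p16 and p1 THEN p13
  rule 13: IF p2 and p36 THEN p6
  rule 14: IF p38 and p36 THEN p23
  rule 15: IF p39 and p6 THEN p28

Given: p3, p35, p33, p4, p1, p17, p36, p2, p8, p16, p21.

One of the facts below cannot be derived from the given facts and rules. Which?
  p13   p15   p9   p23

p23

Round 1: rule 4 [IF p17 and p35 THEN p22]; rule 10 [IF p4 and p3 THEN p9]; rule 12 [IF p17 and p16 and p1 THEN p13]; rule 13 [IF p2 and p36 THEN p6]. Adds p22, p9, p13, p6.
Round 2: rule 5 [IF p33 and p6 THEN p32]; rule 9 [IF p13 and p3 THEN p28]; rule 11 [IF p6 THEN p15]. Adds p32, p28, p15.
Round 3: rule 1 [IF p28 and p15 and p9 THEN p18]. Adds p18.
Round 4: rule 6 [IF p18 THEN p20]. Adds p20.
Derived: p9 (round 1), p13 (round 1), p15 (round 2). p23 never appears in any round.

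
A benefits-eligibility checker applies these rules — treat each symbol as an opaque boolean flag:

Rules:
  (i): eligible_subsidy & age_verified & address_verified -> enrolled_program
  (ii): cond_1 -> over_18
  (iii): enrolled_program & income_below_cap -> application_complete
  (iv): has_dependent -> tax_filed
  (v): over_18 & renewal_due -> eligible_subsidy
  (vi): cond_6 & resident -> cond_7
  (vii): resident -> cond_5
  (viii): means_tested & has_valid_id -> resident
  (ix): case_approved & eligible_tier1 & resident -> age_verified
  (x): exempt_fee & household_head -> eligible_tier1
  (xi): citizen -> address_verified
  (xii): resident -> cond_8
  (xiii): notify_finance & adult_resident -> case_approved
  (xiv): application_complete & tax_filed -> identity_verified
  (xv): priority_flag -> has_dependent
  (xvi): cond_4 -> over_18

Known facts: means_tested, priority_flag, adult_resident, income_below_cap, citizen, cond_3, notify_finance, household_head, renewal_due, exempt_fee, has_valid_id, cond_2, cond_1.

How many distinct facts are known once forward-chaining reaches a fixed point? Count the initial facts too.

27

Round 1: (ii) [cond_1 -> over_18]; (viii) [means_tested & has_valid_id -> resident]; (x) [exempt_fee & household_head -> eligible_tier1]; (xi) [citizen -> address_verified]; (xiii) [notify_finance & adult_resident -> case_approved]; (xv) [priority_flag -> has_dependent]. Adds over_18, resident, eligible_tier1, address_verified, case_approved, has_dependent.
Round 2: (iv) [has_dependent -> tax_filed]; (v) [over_18 & renewal_due -> eligible_subsidy]; (vii) [resident -> cond_5]; (ix) [case_approved & eligible_tier1 & resident -> age_verified]; (xii) [resident -> cond_8]. Adds tax_filed, eligible_subsidy, cond_5, age_verified, cond_8.
Round 3: (i) [eligible_subsidy & age_verified & address_verified -> enrolled_program]. Adds enrolled_program.
Round 4: (iii) [enrolled_program & income_below_cap -> application_complete]. Adds application_complete.
Round 5: (xiv) [application_complete & tax_filed -> identity_verified]. Adds identity_verified.
Closure: {address_verified, adult_resident, age_verified, application_complete, case_approved, citizen, cond_1, cond_2, cond_3, cond_5, cond_8, eligible_subsidy, eligible_tier1, enrolled_program, exempt_fee, has_dependent, has_valid_id, household_head, identity_verified, income_below_cap, means_tested, notify_finance, over_18, priority_flag, renewal_due, resident, tax_filed} — 27 facts.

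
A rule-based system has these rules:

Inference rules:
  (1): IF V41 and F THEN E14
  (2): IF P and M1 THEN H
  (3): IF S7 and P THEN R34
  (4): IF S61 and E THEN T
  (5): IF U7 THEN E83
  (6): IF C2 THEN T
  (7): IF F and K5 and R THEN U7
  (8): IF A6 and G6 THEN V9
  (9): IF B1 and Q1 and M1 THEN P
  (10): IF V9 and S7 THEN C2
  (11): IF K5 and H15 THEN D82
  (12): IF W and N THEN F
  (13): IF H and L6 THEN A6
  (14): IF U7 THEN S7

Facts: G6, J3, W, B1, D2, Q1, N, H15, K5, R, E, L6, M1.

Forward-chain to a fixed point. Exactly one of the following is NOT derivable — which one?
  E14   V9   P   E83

E14

Round 1: (9) [IF B1 and Q1 and M1 THEN P]; (11) [IF K5 and H15 THEN D82]; (12) [IF W and N THEN F]. New: P, D82, F.
Round 2: (2) [IF P and M1 THEN H]; (7) [IF F and K5 and R THEN U7]. New: H, U7.
Round 3: (5) [IF U7 THEN E83]; (13) [IF H and L6 THEN A6]; (14) [IF U7 THEN S7]. New: E83, A6, S7.
Round 4: (3) [IF S7 and P THEN R34]; (8) [IF A6 and G6 THEN V9]. New: R34, V9.
Round 5: (10) [IF V9 and S7 THEN C2]. New: C2.
Round 6: (6) [IF C2 THEN T]. New: T.
Derived: V9 (round 4), E83 (round 3), P (round 1). E14 never appears in any round.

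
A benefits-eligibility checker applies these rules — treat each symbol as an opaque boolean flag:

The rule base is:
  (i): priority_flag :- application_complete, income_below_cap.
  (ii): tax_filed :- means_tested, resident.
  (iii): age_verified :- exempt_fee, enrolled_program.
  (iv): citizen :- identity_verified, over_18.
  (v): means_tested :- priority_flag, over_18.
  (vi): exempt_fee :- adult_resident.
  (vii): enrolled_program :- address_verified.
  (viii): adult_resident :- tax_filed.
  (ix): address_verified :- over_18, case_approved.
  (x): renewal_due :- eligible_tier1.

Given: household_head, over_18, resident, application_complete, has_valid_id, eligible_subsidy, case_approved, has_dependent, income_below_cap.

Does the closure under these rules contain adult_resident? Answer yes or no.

yes

Round 1 fires (i), (ix), giving priority_flag, address_verified.
Round 2 fires (v), (vii), giving means_tested, enrolled_program.
Round 3 fires (ii), giving tax_filed.
Round 4 fires (viii), giving adult_resident.
Round 5 fires (vi), giving exempt_fee.
Round 6 fires (iii), giving age_verified.
adult_resident appears in round 4, so it is derivable.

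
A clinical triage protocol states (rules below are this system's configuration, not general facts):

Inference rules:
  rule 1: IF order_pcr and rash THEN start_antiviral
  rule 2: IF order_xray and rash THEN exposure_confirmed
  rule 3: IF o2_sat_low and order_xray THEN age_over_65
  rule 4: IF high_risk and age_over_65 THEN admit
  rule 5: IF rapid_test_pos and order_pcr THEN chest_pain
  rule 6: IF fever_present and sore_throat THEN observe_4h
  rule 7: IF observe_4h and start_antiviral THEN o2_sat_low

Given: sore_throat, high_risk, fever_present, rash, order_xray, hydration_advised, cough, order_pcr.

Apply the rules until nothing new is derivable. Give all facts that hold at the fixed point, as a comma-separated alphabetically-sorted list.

[1] rule 1 [IF order_pcr and rash THEN start_antiviral]; rule 2 [IF order_xray and rash THEN exposure_confirmed]; rule 6 [IF fever_present and sore_throat THEN observe_4h]. ⇒ new: start_antiviral, exposure_confirmed, observe_4h.
[2] rule 7 [IF observe_4h and start_antiviral THEN o2_sat_low]. ⇒ new: o2_sat_low.
[3] rule 3 [IF o2_sat_low and order_xray THEN age_over_65]. ⇒ new: age_over_65.
[4] rule 4 [IF high_risk and age_over_65 THEN admit]. ⇒ new: admit.

admit, age_over_65, cough, exposure_confirmed, fever_present, high_risk, hydration_advised, o2_sat_low, observe_4h, order_pcr, order_xray, rash, sore_throat, start_antiviral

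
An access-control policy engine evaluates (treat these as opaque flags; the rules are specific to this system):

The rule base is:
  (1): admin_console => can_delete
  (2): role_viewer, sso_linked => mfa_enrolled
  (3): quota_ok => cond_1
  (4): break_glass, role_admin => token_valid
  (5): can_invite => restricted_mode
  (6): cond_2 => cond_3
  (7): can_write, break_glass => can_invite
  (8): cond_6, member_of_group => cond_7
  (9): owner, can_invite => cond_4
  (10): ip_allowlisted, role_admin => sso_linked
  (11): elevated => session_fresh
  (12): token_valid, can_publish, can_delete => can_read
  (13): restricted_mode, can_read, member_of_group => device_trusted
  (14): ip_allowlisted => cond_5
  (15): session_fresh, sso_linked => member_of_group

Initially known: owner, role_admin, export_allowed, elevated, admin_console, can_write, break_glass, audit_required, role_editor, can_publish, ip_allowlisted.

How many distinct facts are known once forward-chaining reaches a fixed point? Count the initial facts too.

Round 1: (1) [admin_console => can_delete]; (4) [break_glass, role_admin => token_valid]; (7) [can_write, break_glass => can_invite]; (10) [ip_allowlisted, role_admin => sso_linked]; (11) [elevated => session_fresh]; (14) [ip_allowlisted => cond_5]. New: can_delete, token_valid, can_invite, sso_linked, session_fresh, cond_5.
Round 2: (5) [can_invite => restricted_mode]; (9) [owner, can_invite => cond_4]; (12) [token_valid, can_publish, can_delete => can_read]; (15) [session_fresh, sso_linked => member_of_group]. New: restricted_mode, cond_4, can_read, member_of_group.
Round 3: (13) [restricted_mode, can_read, member_of_group => device_trusted]. New: device_trusted.
Closure: {admin_console, audit_required, break_glass, can_delete, can_invite, can_publish, can_read, can_write, cond_4, cond_5, device_trusted, elevated, export_allowed, ip_allowlisted, member_of_group, owner, restricted_mode, role_admin, role_editor, session_fresh, sso_linked, token_valid} — 22 facts.

22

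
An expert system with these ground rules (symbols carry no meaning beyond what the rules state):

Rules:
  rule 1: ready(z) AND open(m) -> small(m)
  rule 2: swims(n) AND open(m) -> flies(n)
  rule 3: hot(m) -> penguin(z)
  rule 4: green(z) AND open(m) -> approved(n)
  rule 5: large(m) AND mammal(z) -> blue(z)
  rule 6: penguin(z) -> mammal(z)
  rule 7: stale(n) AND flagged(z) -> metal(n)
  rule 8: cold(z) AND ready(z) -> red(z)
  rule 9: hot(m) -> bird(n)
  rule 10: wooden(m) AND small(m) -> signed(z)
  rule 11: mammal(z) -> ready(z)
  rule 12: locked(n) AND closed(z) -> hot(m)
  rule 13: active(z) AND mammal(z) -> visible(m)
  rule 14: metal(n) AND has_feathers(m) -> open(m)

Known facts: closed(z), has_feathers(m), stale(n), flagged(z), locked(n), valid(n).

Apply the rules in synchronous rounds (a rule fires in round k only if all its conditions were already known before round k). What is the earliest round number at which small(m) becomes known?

Round 1: rule 7 [stale(n) AND flagged(z) -> metal(n)]; rule 12 [locked(n) AND closed(z) -> hot(m)]. New: metal(n), hot(m).
Round 2: rule 3 [hot(m) -> penguin(z)]; rule 9 [hot(m) -> bird(n)]; rule 14 [metal(n) AND has_feathers(m) -> open(m)]. New: penguin(z), bird(n), open(m).
Round 3: rule 6 [penguin(z) -> mammal(z)]. New: mammal(z).
Round 4: rule 11 [mammal(z) -> ready(z)]. New: ready(z).
Round 5: rule 1 [ready(z) AND open(m) -> small(m)]. New: small(m).
small(m) first appears in round 5.

5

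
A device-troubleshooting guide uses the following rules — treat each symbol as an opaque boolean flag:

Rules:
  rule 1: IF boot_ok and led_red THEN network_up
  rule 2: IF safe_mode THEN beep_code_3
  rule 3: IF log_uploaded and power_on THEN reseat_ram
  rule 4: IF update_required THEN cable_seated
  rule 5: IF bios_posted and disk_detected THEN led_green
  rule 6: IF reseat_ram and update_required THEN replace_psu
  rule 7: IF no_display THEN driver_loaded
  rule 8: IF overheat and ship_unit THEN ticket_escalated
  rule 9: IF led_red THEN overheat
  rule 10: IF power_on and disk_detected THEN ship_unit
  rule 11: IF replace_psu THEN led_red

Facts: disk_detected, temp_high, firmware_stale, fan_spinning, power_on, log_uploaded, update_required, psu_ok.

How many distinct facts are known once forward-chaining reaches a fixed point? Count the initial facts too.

15

Round 1: rule 3 [IF log_uploaded and power_on THEN reseat_ram]; rule 4 [IF update_required THEN cable_seated]; rule 10 [IF power_on and disk_detected THEN ship_unit]. New: reseat_ram, cable_seated, ship_unit.
Round 2: rule 6 [IF reseat_ram and update_required THEN replace_psu]. New: replace_psu.
Round 3: rule 11 [IF replace_psu THEN led_red]. New: led_red.
Round 4: rule 9 [IF led_red THEN overheat]. New: overheat.
Round 5: rule 8 [IF overheat and ship_unit THEN ticket_escalated]. New: ticket_escalated.
Closure: {cable_seated, disk_detected, fan_spinning, firmware_stale, led_red, log_uploaded, overheat, power_on, psu_ok, replace_psu, reseat_ram, ship_unit, temp_high, ticket_escalated, update_required} — 15 facts.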